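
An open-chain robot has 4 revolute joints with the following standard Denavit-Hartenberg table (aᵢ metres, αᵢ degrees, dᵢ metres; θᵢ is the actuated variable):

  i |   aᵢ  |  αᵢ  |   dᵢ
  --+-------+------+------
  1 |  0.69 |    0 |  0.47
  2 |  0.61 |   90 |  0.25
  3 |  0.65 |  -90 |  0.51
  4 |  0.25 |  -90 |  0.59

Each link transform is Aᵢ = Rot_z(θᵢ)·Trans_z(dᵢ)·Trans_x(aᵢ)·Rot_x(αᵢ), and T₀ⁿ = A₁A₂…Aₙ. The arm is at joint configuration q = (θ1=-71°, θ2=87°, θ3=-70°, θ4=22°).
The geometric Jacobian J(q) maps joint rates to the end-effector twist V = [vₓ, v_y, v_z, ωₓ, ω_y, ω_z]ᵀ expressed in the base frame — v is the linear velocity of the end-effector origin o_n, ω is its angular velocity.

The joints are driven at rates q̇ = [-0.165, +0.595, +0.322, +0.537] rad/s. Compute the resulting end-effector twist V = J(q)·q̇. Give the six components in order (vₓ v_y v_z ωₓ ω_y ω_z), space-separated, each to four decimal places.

0.0339 0.7888 0.3229 0.5738 -0.1704 0.6137

o_n = [1.7486, -0.6485, 0.0932]
J₁: ẑ×o_n = [0.6485, 1.7486, -0.0000], ω = ẑ
J2: z=[0.0000, 0.0000, 1.0000] o=[0.2246, -0.6524, 0.4700] → [-0.0039, 1.5240, 0.0000, 0.0000, 0.0000, 1.0000]
J3: z=[0.2756, -0.9613, 0.0000] o=[0.8110, -0.4843, 0.7200] → [0.6025, 0.1728, 0.8560, 0.2756, -0.9613, 0.0000]
J4: z=[0.9033, 0.2590, 0.3420] o=[1.1653, -0.9132, 0.1092] → [-0.0947, 0.2140, 0.0880, 0.9033, 0.2590, 0.3420]
V = J·q̇ = [0.0339, 0.7888, 0.3229, 0.5738, -0.1704, 0.6137]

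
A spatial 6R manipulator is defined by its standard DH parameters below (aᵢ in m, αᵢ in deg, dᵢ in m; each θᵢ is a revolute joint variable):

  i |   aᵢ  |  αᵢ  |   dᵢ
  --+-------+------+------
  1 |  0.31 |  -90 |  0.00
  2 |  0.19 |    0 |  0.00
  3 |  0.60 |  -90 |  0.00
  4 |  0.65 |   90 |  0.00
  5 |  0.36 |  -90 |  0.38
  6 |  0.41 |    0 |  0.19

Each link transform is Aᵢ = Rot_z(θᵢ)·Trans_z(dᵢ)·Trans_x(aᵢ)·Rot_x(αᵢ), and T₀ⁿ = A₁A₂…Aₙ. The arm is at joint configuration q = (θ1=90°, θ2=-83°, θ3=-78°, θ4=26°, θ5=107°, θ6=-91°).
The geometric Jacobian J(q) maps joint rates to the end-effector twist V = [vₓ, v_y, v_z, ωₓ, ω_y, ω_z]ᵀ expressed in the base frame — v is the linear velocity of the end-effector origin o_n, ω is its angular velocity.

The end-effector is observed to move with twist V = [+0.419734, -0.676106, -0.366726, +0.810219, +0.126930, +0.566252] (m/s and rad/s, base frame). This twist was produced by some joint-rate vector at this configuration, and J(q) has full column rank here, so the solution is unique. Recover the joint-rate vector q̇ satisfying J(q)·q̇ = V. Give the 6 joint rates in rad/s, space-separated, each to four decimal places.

0.1230 -0.0430 -0.3960 0.4040 -0.3230 -0.1930

o_n = [-0.5499, -0.7801, 0.8700]
J₁: ẑ×o_n = [0.7801, -0.5499, 0.0000], ω = ẑ
J2: z=[-1.0000, 0.0000, 0.0000] o=[0.0000, 0.3100, 0.0000] → [0.0000, 0.8700, 1.0901, -1.0000, 0.0000, 0.0000]
J3: z=[-1.0000, 0.0000, 0.0000] o=[0.0000, 0.3332, 0.1886] → [0.0000, 0.6814, 1.1133, -1.0000, 0.0000, 0.0000]
J4: z=[0.0000, 0.3256, 0.9455] o=[0.0000, -0.2342, 0.3839] → [0.6745, -0.5200, 0.1790, 0.0000, 0.3256, 0.9455]
J5: z=[-0.8988, -0.4145, 0.1427] o=[0.2849, -0.7865, 0.5741] → [-0.1236, 0.1468, -0.3518, -0.8988, -0.4145, 0.1427]
J6: z=[-0.4192, 0.7175, -0.5563] o=[-0.1027, -0.7425, 0.9231] → [-0.0590, 0.2265, 0.3366, -0.4192, 0.7175, -0.5563]
q̇ = J⁺·V = [0.1230, -0.0430, -0.3960, 0.4040, -0.3230, -0.1930]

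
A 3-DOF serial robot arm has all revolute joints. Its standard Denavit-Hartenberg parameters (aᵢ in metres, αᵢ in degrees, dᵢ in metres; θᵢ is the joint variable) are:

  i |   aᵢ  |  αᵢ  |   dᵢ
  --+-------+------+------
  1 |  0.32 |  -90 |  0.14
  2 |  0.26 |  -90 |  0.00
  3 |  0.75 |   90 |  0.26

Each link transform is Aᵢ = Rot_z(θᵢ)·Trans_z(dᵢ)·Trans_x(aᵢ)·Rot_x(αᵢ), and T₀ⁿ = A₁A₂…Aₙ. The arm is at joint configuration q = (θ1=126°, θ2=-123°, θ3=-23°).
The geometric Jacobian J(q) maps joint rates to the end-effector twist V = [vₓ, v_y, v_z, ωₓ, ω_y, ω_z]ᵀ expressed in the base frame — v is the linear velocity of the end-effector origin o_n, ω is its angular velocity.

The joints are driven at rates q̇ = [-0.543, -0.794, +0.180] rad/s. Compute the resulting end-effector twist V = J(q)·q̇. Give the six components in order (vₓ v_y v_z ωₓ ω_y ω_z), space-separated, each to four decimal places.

o_n = [-0.2491, -0.1557, 1.0787]
J₁: ẑ×o_n = [0.1557, -0.2491, 0.0000], ω = ẑ
J2: z=[-0.8090, -0.5878, 0.0000] o=[-0.1881, 0.2589, 0.1400] → [-0.5517, 0.7594, 0.2996, -0.8090, -0.5878, 0.0000]
J3: z=[-0.4930, 0.6785, 0.5446] o=[-0.1049, 0.1443, 0.3581] → [0.6523, 0.2767, 0.2458, -0.4930, 0.6785, 0.5446]
V = J·q̇ = [0.4709, -0.4179, -0.1936, 0.5536, 0.5888, -0.4450]

0.4709 -0.4179 -0.1936 0.5536 0.5888 -0.4450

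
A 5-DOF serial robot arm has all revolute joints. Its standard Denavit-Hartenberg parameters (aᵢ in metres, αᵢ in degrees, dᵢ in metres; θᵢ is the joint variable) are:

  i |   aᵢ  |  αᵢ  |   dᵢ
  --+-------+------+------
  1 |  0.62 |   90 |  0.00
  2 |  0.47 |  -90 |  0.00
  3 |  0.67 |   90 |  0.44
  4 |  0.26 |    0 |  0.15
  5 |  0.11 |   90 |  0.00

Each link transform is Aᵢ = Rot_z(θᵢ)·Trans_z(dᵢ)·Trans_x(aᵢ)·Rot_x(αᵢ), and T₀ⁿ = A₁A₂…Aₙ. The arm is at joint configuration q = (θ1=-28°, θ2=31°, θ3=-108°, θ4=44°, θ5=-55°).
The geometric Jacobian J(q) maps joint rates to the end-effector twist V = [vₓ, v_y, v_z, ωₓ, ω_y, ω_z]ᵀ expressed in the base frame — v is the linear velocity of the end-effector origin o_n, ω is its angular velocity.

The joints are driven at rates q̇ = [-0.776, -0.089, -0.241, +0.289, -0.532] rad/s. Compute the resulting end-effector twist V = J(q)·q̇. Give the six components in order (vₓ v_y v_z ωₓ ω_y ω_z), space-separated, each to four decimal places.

o_n = [-0.1123, -0.9272, 0.5290]
J₁: ẑ×o_n = [0.9272, -0.1123, 0.0000], ω = ẑ
J2: z=[-0.4695, -0.8829, 0.0000] o=[0.5474, -0.2911, 0.0000] → [-0.4671, 0.2483, -0.2839, -0.4695, -0.8829, 0.0000]
J3: z=[-0.4548, 0.2418, 0.8572] o=[0.9031, -0.4802, 0.2421] → [0.4526, -0.7399, 0.4488, -0.4548, 0.2418, 0.8572]
J4: z=[-0.5747, 0.6556, -0.4898] o=[0.2472, -0.8531, 0.5126] → [-0.0256, 0.1855, 0.2783, -0.5747, 0.6556, -0.4898]
J5: z=[-0.5747, 0.6556, -0.4898] o=[-0.0484, -0.8449, 0.5642] → [-0.0634, 0.0111, 0.0892, -0.5747, 0.6556, -0.4898]
V = J·q̇ = [-0.7607, 0.2911, -0.0499, 0.2910, -0.1390, -0.8635]

-0.7607 0.2911 -0.0499 0.2910 -0.1390 -0.8635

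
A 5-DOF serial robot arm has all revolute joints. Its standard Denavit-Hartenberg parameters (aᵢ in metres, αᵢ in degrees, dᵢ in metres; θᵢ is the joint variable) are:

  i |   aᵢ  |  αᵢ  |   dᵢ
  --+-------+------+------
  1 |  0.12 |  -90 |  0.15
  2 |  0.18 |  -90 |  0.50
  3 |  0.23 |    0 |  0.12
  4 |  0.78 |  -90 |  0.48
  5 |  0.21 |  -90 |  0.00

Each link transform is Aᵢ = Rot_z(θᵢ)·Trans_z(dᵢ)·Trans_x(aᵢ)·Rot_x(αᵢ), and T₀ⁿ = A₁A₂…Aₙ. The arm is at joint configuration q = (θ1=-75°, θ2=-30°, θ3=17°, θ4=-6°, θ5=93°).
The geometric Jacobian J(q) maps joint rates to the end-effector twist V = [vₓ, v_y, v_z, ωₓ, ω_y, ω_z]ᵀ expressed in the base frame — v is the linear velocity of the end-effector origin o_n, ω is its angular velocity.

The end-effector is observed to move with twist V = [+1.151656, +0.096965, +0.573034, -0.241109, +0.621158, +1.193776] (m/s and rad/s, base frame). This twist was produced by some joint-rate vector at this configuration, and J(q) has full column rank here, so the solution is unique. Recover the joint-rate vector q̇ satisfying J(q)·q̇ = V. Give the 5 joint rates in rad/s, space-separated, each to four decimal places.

o_n = [0.6167, -1.1964, 0.3894]
J₁: ẑ×o_n = [1.1964, 0.6167, -0.0000], ω = ẑ
J2: z=[0.9659, 0.2588, 0.0000] o=[0.0311, -0.1159, 0.1500] → [0.0620, -0.2313, -1.1953, 0.9659, 0.2588, 0.0000]
J3: z=[0.1294, -0.4830, -0.8660] o=[0.5544, -0.1371, 0.2400] → [-0.9896, -0.0733, -0.1070, 0.1294, -0.4830, -0.8660]
J4: z=[0.1294, -0.4830, -0.8660] o=[0.5542, -0.3964, 0.2461] → [-0.7620, -0.0726, -0.0734, 0.1294, -0.4830, -0.8660]
J5: z=[-0.9909, -0.0944, -0.0954] o=[0.6442, -1.3073, 0.2132] → [-0.0061, 0.1773, -0.1124, -0.9909, -0.0944, -0.0954]
q̇ = J⁺·V = [-0.0600, -0.3460, -0.7180, -0.6990, -0.2790]

-0.0600 -0.3460 -0.7180 -0.6990 -0.2790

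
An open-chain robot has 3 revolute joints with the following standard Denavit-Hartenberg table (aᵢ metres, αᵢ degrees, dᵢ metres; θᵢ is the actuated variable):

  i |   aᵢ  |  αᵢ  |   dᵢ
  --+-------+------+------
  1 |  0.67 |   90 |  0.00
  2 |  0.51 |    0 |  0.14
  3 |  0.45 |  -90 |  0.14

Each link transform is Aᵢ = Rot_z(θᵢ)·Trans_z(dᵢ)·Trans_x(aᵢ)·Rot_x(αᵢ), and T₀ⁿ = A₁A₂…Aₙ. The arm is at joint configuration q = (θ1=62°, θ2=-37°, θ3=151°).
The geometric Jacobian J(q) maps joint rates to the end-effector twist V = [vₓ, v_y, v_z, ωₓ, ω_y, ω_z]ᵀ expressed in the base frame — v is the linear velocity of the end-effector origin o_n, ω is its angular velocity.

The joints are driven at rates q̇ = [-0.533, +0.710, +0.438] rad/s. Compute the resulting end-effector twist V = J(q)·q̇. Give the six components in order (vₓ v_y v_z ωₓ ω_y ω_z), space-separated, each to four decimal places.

0.2315 -0.5798 0.0791 1.0136 -0.5390 -0.5330

o_n = [0.6671, 0.6581, 0.1042]
J₁: ẑ×o_n = [-0.6581, 0.6671, 0.0000], ω = ẑ
J2: z=[0.8829, -0.4695, 0.0000] o=[0.3145, 0.5916, 0.0000] → [-0.0489, -0.0920, 0.2243, 0.8829, -0.4695, 0.0000]
J3: z=[0.8829, -0.4695, 0.0000] o=[0.6294, 0.8855, -0.3069] → [-0.1930, -0.3630, -0.1830, 0.8829, -0.4695, 0.0000]
V = J·q̇ = [0.2315, -0.5798, 0.0791, 1.0136, -0.5390, -0.5330]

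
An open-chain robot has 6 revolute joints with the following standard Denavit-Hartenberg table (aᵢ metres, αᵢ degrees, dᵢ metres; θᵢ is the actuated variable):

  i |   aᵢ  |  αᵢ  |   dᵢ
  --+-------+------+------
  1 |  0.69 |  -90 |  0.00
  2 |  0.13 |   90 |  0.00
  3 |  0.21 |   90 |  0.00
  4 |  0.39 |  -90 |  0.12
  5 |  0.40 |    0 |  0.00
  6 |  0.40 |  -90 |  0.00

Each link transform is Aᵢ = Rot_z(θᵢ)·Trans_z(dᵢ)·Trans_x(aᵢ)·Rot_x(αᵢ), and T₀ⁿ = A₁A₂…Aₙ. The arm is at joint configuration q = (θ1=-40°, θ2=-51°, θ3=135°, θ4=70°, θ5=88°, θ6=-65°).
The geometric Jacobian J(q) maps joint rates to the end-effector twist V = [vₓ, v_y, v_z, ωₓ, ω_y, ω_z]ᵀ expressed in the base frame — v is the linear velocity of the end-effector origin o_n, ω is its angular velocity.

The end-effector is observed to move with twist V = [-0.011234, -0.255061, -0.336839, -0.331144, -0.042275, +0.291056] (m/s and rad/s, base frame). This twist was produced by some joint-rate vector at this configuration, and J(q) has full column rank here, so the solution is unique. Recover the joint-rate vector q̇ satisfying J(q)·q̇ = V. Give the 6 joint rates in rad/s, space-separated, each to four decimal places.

0.2340 -0.2600 0.2410 -0.0590 0.5350 -0.6200

o_n = [-0.1337, 0.1473, 0.0575]
J₁: ẑ×o_n = [-0.1473, -0.1337, 0.0000], ω = ẑ
J2: z=[0.6428, 0.7660, 0.0000] o=[0.5286, -0.4435, 0.0000] → [0.0441, -0.0370, 0.8871, 0.6428, 0.7660, 0.0000]
J3: z=[-0.5953, 0.4995, 0.6293] o=[0.5912, -0.4961, 0.1010] → [-0.4266, -0.4821, -0.0209, -0.5953, 0.4995, 0.6293]
J4: z=[0.7954, 0.2556, 0.5495] o=[0.6151, -0.3223, -0.0144] → [-0.2397, -0.4687, 0.5649, 0.7954, 0.2556, 0.5495]
J5: z=[-0.3104, -0.6069, 0.7316] o=[0.5075, 0.0019, 0.2089] → [-0.0145, -0.5161, -0.4343, -0.3104, -0.6069, 0.7316]
J6: z=[-0.3104, -0.6069, 0.7316] o=[0.1823, -0.0898, -0.0051] → [-0.2115, -0.2117, -0.2654, -0.3104, -0.6069, 0.7316]
q̇ = J⁺·V = [0.2340, -0.2600, 0.2410, -0.0590, 0.5350, -0.6200]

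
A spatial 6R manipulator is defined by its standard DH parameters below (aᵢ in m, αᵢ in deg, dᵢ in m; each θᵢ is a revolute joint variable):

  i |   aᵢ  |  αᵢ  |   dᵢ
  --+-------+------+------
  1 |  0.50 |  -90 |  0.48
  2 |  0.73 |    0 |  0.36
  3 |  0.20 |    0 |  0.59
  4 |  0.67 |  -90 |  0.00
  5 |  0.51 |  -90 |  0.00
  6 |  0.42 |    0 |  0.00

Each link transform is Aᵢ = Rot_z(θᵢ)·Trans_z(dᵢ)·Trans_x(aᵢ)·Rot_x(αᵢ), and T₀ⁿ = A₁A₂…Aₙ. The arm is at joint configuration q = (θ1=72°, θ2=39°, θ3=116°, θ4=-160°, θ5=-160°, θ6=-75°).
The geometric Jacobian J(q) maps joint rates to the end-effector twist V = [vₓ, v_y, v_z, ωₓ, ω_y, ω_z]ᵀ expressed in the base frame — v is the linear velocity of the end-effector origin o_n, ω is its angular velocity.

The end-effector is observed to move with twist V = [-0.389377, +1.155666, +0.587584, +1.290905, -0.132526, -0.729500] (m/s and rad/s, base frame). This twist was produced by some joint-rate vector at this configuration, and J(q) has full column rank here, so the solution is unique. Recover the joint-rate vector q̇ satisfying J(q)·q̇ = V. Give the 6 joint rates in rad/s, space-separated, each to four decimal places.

o_n = [-0.7927, 1.3192, -0.4603]
J₁: ẑ×o_n = [-1.3192, -0.7927, 0.0000], ω = ẑ
J2: z=[-0.9511, 0.3090, 0.0000] o=[0.1545, 0.4755, 0.4800] → [-0.2906, -0.8943, -0.5097, -0.9511, 0.3090, 0.0000]
J3: z=[-0.9511, 0.3090, 0.0000] o=[-0.0126, 1.1263, 0.0206] → [-0.1486, -0.4574, 0.0576, -0.9511, 0.3090, 0.0000]
J4: z=[-0.9511, 0.3090, 0.0000] o=[-0.6297, 1.1363, -0.0639] → [-0.1225, -0.3770, -0.1236, -0.9511, 0.3090, 0.0000]
J5: z=[0.0269, 0.0829, -0.9962] o=[-0.4234, 1.7710, -0.0055] → [-0.4878, 0.3801, 0.0184, 0.0269, 0.0829, -0.9962]
J6: z=[-0.7884, 0.6144, 0.0298] o=[-0.7369, 1.3709, -0.0473] → [-0.2522, -0.3273, 0.0751, -0.7884, 0.6144, 0.0298]
q̇ = J⁺·V = [0.1330, -0.8230, -0.0730, -0.9130, 0.8830, 0.5750]

0.1330 -0.8230 -0.0730 -0.9130 0.8830 0.5750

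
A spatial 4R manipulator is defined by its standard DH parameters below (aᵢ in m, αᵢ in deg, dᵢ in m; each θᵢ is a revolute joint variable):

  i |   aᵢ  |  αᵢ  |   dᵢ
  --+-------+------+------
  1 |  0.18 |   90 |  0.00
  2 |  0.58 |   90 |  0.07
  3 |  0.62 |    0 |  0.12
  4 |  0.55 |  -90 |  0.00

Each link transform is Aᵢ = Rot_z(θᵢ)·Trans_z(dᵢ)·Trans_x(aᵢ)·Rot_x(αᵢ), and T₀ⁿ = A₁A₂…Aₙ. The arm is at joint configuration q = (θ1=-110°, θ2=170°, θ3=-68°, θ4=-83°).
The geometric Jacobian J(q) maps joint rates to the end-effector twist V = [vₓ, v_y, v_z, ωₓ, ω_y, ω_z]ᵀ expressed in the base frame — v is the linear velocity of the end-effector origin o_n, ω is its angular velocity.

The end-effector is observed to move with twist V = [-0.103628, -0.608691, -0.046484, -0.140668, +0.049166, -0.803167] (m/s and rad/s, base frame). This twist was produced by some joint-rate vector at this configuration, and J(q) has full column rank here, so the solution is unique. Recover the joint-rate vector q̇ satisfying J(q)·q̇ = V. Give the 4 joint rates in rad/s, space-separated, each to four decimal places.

o_n = [0.7678, -0.1461, 0.1757]
J₁: ẑ×o_n = [0.1461, 0.7678, -0.0000], ω = ẑ
J2: z=[-0.9397, 0.3420, 0.0000] o=[-0.0616, -0.1691, 0.0000] → [0.0601, 0.1651, -0.3053, -0.9397, 0.3420, 0.0000]
J3: z=[-0.0594, -0.1632, 0.9848] o=[0.0680, 0.3915, 0.1007] → [0.5172, 0.6936, 0.1461, -0.0594, -0.1632, 0.9848]
J4: z=[-0.0594, -0.1632, 0.9848] o=[0.6793, 0.3903, 0.2592] → [0.5418, 0.0822, 0.0463, -0.0594, -0.1632, 0.9848]
q̇ = J⁺·V = [-0.8140, 0.1490, -0.0150, 0.0260]

-0.8140 0.1490 -0.0150 0.0260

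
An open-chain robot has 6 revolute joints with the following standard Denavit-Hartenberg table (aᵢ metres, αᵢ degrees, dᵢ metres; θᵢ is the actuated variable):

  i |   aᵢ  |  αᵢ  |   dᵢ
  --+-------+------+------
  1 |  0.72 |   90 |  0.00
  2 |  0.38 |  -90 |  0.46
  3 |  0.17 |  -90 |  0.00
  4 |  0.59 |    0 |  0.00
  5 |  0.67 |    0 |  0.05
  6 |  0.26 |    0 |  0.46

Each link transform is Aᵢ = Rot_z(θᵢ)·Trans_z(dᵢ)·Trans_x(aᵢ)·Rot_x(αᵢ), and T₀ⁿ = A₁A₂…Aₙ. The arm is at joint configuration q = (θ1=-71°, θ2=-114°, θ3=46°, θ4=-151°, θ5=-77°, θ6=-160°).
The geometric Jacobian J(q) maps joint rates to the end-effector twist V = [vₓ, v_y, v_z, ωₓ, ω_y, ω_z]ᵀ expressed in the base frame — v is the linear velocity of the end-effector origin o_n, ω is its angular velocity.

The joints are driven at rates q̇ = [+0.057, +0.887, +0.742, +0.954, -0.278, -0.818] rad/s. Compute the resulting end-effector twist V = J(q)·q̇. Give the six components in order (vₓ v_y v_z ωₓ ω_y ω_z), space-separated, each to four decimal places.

-0.3975 -0.6161 -0.2565 -0.7248 -0.9225 -0.3381

o_n = [-0.2262, -0.9157, 0.3829]
J₁: ẑ×o_n = [0.9157, -0.2262, 0.0000], ω = ẑ
J2: z=[-0.9455, -0.3256, 0.0000] o=[0.2344, -0.6808, 0.0000] → [-0.1247, 0.3621, 0.0722, -0.9455, -0.3256, 0.0000]
J3: z=[0.2974, -0.8638, -0.4067] o=[-0.2508, -0.6844, -0.3471] → [-0.7247, -0.2272, -0.0475, 0.2974, -0.8638, -0.4067]
J4: z=[0.7521, -0.0505, 0.6571] o=[-0.1509, -0.5992, -0.4550] → [0.1657, -0.6797, -0.2419, 0.7521, -0.0505, 0.6571]
J5: z=[0.7521, -0.0505, 0.6571] o=[-0.3693, -1.1049, -0.2439] → [-0.1560, -0.3774, 0.1495, 0.7521, -0.0505, 0.6571]
J6: z=[0.7521, -0.0505, 0.6571] o=[-0.7435, -0.9022, 0.2760] → [0.0035, 0.2595, 0.0159, 0.7521, -0.0505, 0.6571]
V = J·q̇ = [-0.3975, -0.6161, -0.2565, -0.7248, -0.9225, -0.3381]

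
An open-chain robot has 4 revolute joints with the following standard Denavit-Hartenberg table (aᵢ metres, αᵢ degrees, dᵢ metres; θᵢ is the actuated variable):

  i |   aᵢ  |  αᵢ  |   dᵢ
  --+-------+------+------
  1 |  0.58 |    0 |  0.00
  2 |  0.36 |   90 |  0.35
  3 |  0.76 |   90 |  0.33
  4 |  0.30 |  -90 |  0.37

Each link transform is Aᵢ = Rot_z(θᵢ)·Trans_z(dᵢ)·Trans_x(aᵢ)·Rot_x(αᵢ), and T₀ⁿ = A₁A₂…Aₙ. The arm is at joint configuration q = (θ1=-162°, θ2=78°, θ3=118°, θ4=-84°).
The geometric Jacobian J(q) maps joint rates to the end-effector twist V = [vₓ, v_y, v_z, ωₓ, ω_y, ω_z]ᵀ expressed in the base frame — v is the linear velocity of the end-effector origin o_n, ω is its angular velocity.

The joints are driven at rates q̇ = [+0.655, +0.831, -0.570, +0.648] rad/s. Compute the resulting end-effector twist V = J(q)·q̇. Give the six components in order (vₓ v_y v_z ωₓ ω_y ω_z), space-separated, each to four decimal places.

0.6104 -0.7655 0.1963 0.6267 -0.5094 1.7902

o_n = [-0.5501, -0.4960, 1.2224]
J₁: ẑ×o_n = [0.4960, -0.5501, 0.0000], ω = ẑ
J2: z=[0.0000, 0.0000, 1.0000] o=[-0.5516, -0.1792, 0.0000] → [0.3168, 0.0015, -0.0000, 0.0000, 0.0000, 1.0000]
J3: z=[-0.9945, -0.1045, 0.0000] o=[-0.5140, -0.5373, 0.3500] → [-0.0912, 0.8677, -0.0448, -0.9945, -0.1045, 0.0000]
J4: z=[0.0923, -0.8781, 0.4695] o=[-0.8795, -0.2169, 1.0210] → [-0.0458, 0.1360, 0.2634, 0.0923, -0.8781, 0.4695]
V = J·q̇ = [0.6104, -0.7655, 0.1963, 0.6267, -0.5094, 1.7902]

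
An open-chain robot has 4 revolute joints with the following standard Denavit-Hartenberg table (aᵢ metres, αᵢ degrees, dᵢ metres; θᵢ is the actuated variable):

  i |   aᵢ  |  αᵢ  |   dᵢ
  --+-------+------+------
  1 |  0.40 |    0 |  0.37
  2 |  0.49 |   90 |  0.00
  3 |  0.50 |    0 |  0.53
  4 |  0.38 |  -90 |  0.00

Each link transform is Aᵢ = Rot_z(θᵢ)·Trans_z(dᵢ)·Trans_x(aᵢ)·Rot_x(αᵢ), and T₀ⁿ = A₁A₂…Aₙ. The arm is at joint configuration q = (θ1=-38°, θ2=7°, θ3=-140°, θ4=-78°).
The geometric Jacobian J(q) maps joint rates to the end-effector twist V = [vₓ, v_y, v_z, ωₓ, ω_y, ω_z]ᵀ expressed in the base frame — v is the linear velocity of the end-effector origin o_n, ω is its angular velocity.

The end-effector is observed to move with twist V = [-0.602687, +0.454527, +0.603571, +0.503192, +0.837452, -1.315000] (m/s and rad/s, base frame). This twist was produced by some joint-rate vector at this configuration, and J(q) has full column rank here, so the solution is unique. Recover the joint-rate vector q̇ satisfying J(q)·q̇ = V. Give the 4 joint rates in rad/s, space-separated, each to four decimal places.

-0.4380 -0.8770 -0.8120 -0.1650

o_n = [-0.1227, -0.6014, 0.2826]
J₁: ẑ×o_n = [0.6014, -0.1227, 0.0000], ω = ẑ
J2: z=[0.0000, 0.0000, 1.0000] o=[0.3152, -0.2463, 0.3700] → [0.3552, -0.4379, 0.0000, 0.0000, 0.0000, 1.0000]
J3: z=[-0.5150, -0.8572, 0.0000] o=[0.7352, -0.4986, 0.3700] → [0.0750, -0.0450, -0.6825, -0.5150, -0.8572, 0.0000]
J4: z=[-0.5150, -0.8572, 0.0000] o=[0.1339, -0.7557, 0.0486] → [-0.2005, 0.1205, -0.2994, -0.5150, -0.8572, 0.0000]
q̇ = J⁺·V = [-0.4380, -0.8770, -0.8120, -0.1650]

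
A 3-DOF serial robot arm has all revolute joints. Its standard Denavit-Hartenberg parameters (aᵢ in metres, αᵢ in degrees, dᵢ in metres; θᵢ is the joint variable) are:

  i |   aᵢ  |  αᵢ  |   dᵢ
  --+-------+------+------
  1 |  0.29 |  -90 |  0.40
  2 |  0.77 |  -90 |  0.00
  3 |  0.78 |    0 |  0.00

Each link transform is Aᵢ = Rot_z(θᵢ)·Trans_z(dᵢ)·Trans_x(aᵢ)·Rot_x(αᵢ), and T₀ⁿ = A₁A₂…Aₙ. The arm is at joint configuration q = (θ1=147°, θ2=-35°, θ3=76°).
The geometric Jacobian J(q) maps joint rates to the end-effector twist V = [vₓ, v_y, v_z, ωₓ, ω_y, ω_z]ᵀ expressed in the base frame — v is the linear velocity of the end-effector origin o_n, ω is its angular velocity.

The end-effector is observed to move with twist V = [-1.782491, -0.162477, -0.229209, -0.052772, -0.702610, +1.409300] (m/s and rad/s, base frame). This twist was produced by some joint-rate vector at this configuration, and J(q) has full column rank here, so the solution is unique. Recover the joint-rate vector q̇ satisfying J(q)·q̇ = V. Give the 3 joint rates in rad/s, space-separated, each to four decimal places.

0.9260 0.6180 -0.5900

o_n = [-0.4896, 1.2204, 0.9499]
J₁: ẑ×o_n = [-1.2204, -0.4896, 0.0000], ω = ẑ
J2: z=[-0.5446, -0.8387, 0.0000] o=[-0.2432, 0.1579, 0.4000] → [-0.4612, 0.2995, -0.7853, -0.5446, -0.8387, 0.0000]
J3: z=[-0.4810, 0.3124, -0.8192] o=[-0.7722, 0.5015, 0.8417] → [0.6227, -0.1794, -0.4341, -0.4810, 0.3124, -0.8192]
q̇ = J⁺·V = [0.9260, 0.6180, -0.5900]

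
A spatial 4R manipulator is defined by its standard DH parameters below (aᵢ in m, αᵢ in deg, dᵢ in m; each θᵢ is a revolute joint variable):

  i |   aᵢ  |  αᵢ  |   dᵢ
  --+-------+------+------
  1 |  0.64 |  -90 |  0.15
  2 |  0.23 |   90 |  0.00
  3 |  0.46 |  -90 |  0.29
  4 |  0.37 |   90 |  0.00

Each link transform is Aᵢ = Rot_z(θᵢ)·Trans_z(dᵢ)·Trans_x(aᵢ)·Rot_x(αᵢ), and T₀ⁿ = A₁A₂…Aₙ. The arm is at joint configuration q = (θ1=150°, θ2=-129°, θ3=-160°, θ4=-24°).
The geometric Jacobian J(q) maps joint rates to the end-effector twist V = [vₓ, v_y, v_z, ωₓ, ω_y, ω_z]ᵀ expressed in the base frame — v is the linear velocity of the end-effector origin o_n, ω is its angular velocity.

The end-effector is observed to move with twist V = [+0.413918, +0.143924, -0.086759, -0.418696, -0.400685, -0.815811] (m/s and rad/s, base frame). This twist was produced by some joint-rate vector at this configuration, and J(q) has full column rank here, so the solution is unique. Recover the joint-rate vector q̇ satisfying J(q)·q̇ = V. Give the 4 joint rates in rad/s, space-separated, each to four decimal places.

o_n = [-0.4047, 0.5488, -0.5312]
J₁: ẑ×o_n = [-0.5488, -0.4047, 0.0000], ω = ẑ
J2: z=[-0.5000, -0.8660, 0.0000] o=[-0.5543, 0.3200, 0.1500] → [0.5900, -0.3406, 0.0152, -0.5000, -0.8660, 0.0000]
J3: z=[0.6730, -0.3886, -0.6293] o=[-0.4289, 0.2476, 0.3287] → [0.5237, 0.5635, 0.2121, 0.6730, -0.3886, -0.6293]
J4: z=[0.6562, 0.7062, 0.2658] o=[-0.3906, 0.4072, -0.1897] → [-0.2788, 0.2204, 0.1028, 0.6562, 0.7062, 0.2658]
q̇ = J⁺·V = [-0.5630, -0.2640, 0.0330, -0.8730]

-0.5630 -0.2640 0.0330 -0.8730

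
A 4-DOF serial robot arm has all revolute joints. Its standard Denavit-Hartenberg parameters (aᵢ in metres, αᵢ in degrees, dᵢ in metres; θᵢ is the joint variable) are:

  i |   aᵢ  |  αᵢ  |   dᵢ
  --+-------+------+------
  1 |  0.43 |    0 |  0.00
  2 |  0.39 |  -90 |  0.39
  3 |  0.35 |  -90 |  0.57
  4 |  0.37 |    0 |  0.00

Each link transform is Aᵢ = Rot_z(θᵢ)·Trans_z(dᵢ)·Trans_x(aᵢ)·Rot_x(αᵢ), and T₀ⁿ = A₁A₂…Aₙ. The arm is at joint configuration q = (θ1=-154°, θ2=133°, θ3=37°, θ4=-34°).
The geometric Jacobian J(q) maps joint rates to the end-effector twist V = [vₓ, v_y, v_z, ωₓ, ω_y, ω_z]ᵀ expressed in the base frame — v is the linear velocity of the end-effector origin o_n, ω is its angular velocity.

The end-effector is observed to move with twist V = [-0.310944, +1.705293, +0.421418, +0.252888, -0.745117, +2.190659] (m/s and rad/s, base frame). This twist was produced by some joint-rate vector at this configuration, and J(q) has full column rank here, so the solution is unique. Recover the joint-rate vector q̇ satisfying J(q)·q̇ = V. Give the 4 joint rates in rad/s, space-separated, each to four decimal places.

o_n = [0.7457, 0.2091, -0.0052]
J₁: ẑ×o_n = [-0.2091, 0.7457, 0.0000], ω = ẑ
J2: z=[0.0000, 0.0000, 1.0000] o=[-0.3865, -0.1885, 0.0000] → [-0.3976, 1.1322, 0.0000, 0.0000, 0.0000, 1.0000]
J3: z=[0.3584, 0.9336, 0.0000] o=[-0.0224, -0.3283, 0.3900] → [-0.3690, 0.1416, -0.5245, 0.3584, 0.9336, 0.0000]
J4: z=[-0.5618, 0.2157, -0.7986] o=[0.4428, 0.1037, 0.1794] → [0.0443, -0.3456, -0.1245, -0.5618, 0.2157, -0.7986]
q̇ = J⁺·V = [0.5750, 0.9480, -0.6050, -0.8360]

0.5750 0.9480 -0.6050 -0.8360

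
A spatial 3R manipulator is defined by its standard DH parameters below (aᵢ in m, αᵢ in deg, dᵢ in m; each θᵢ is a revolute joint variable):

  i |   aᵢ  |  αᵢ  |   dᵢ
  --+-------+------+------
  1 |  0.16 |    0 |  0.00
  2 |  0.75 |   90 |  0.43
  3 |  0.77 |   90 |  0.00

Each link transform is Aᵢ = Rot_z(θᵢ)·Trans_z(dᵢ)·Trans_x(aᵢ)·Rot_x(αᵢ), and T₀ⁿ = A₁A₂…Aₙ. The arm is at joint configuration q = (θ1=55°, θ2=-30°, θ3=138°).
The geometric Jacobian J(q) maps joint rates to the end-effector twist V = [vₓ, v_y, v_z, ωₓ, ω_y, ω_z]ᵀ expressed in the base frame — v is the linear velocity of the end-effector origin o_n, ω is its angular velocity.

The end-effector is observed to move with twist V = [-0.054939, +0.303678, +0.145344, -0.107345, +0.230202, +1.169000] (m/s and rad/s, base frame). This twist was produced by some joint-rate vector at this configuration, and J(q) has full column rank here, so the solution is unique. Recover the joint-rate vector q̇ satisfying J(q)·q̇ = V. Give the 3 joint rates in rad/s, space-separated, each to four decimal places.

0.6540 0.5150 -0.2540

o_n = [0.2529, 0.2062, 0.9452]
J₁: ẑ×o_n = [-0.2062, 0.2529, 0.0000], ω = ẑ
J2: z=[0.0000, 0.0000, 1.0000] o=[0.0918, 0.1311, 0.0000] → [-0.0751, 0.1611, 0.0000, 0.0000, 0.0000, 1.0000]
J3: z=[0.4226, -0.9063, 0.0000] o=[0.7715, 0.4480, 0.4300] → [-0.4670, -0.2177, -0.5722, 0.4226, -0.9063, 0.0000]
q̇ = J⁺·V = [0.6540, 0.5150, -0.2540]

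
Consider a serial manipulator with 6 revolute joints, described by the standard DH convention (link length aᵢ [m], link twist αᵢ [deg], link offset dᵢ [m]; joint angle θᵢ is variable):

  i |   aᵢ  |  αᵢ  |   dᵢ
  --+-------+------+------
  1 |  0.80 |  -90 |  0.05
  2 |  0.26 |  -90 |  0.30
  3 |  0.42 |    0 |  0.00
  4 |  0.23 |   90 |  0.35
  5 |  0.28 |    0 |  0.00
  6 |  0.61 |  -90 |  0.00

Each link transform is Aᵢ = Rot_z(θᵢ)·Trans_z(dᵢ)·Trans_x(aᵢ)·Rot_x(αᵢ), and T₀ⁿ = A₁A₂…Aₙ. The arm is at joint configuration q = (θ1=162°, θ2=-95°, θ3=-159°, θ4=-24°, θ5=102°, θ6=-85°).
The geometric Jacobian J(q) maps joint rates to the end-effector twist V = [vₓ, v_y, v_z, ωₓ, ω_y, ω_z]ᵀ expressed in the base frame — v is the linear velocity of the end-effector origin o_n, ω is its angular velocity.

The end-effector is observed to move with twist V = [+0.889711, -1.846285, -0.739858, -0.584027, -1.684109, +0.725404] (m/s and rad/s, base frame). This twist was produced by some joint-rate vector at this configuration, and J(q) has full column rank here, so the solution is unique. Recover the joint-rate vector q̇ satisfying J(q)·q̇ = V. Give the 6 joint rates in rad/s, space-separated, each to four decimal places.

0.7930 0.4390 0.3770 -0.3480 -0.3870 -0.9580

o_n = [-1.7214, 0.1272, -0.7629]
J₁: ẑ×o_n = [-0.1272, -1.7214, 0.0000], ω = ẑ
J2: z=[-0.3090, -0.9511, 0.0000] o=[-0.7608, 0.2472, 0.0500] → [0.7731, -0.2512, -0.8764, -0.3090, -0.9511, 0.0000]
J3: z=[-0.9474, 0.3078, 0.0872] o=[-0.8320, -0.0451, 0.3090] → [-0.3450, -1.0931, 0.1106, -0.9474, 0.3078, 0.0872]
J4: z=[-0.9474, 0.3078, 0.0872] o=[-0.9110, -0.1777, -0.0816] → [-0.2363, -0.7161, -0.0394, -0.9474, 0.3078, 0.0872]
J5: z=[0.3129, 0.9483, 0.0521] o=[-1.2579, -0.0523, -0.2799] → [-0.4674, 0.1270, 0.4957, 0.3129, 0.9483, 0.0521]
J6: z=[0.3129, 0.9483, 0.0521] o=[-1.5135, 0.0275, -0.1981] → [-0.5408, 0.1659, 0.2283, 0.3129, 0.9483, 0.0521]
q̇ = J⁺·V = [0.7930, 0.4390, 0.3770, -0.3480, -0.3870, -0.9580]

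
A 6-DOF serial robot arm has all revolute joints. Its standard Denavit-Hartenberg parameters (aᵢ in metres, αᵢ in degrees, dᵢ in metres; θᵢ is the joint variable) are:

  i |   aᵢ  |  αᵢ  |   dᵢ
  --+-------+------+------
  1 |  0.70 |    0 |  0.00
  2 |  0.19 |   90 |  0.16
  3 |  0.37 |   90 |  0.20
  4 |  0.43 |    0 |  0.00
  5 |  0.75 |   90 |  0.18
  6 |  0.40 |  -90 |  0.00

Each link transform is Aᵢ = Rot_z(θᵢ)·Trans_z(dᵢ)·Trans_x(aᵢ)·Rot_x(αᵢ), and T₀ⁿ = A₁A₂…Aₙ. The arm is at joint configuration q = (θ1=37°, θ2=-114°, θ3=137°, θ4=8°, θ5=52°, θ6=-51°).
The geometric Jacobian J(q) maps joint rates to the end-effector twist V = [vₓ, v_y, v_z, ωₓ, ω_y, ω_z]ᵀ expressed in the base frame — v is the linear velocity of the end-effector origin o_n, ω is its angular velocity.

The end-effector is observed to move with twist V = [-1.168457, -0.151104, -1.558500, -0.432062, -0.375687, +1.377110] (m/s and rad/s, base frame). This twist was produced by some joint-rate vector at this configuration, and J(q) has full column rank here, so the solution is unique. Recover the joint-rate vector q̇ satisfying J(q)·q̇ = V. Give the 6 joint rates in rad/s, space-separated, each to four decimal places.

o_n = [-0.7301, 0.9935, 0.9486]
J₁: ẑ×o_n = [-0.9935, -0.7301, 0.0000], ω = ẑ
J2: z=[0.0000, 0.0000, 1.0000] o=[0.5590, 0.4213, 0.0000] → [-0.5723, -1.2891, 0.0000, 0.0000, 0.0000, 1.0000]
J3: z=[-0.9744, -0.2250, 0.0000] o=[0.6018, 0.2361, 0.1600] → [-0.1774, 0.7684, -1.0376, -0.9744, -0.2250, 0.0000]
J4: z=[0.1534, -0.6645, 0.7314] o=[0.3460, 0.4548, 0.4123] → [-0.7504, -0.8693, -0.6325, 0.1534, -0.6645, 0.7314]
J5: z=[0.1534, -0.6645, 0.7314] o=[0.2177, 0.7448, 0.7027] → [-0.3453, -0.7309, -0.5916, 0.1534, -0.6645, 0.7314]
J6: z=[0.3447, 0.7296, 0.5906] o=[-0.4493, 0.7463, 1.0901] → [-0.2493, -0.1171, 0.2901, 0.3447, 0.7296, 0.5906]
q̇ = J⁺·V = [0.1100, -0.2720, 0.9980, 0.8400, 0.4690, 0.9850]

0.1100 -0.2720 0.9980 0.8400 0.4690 0.9850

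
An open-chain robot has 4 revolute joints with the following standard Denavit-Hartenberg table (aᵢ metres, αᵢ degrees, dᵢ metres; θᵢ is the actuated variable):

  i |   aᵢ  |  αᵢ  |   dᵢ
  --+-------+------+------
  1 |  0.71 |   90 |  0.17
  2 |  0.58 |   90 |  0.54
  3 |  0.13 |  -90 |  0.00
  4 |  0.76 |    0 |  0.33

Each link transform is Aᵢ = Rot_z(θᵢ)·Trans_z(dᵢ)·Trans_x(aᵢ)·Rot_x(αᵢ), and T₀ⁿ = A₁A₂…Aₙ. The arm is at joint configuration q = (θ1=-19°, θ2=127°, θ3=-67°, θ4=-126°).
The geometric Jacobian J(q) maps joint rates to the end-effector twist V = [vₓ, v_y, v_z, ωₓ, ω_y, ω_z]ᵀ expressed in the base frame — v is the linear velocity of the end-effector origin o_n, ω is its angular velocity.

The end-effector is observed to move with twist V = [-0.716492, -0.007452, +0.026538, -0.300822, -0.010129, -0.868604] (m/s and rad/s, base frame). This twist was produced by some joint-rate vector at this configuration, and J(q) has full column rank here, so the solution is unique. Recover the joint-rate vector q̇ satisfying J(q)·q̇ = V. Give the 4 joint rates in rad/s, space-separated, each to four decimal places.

-0.1450 0.2810 -0.6600 -0.4440

o_n = [0.3904, -1.1503, 1.1470]
J₁: ẑ×o_n = [1.1503, 0.3904, -0.0000], ω = ẑ
J2: z=[-0.3256, -0.9455, 0.0000] o=[0.6713, -0.2312, 0.1700] → [-0.9238, 0.3181, 0.0337, -0.3256, -0.9455, 0.0000]
J3: z=[0.7551, -0.2600, 0.6018] o=[0.1655, -0.6281, 0.6332] → [0.1807, -0.2526, -0.3358, 0.7551, -0.2600, 0.6018]
J4: z=[-0.6510, -0.1891, 0.7351] o=[0.1755, -0.5050, 0.6738] → [0.3849, 0.4661, 0.4607, -0.6510, -0.1891, 0.7351]
q̇ = J⁺·V = [-0.1450, 0.2810, -0.6600, -0.4440]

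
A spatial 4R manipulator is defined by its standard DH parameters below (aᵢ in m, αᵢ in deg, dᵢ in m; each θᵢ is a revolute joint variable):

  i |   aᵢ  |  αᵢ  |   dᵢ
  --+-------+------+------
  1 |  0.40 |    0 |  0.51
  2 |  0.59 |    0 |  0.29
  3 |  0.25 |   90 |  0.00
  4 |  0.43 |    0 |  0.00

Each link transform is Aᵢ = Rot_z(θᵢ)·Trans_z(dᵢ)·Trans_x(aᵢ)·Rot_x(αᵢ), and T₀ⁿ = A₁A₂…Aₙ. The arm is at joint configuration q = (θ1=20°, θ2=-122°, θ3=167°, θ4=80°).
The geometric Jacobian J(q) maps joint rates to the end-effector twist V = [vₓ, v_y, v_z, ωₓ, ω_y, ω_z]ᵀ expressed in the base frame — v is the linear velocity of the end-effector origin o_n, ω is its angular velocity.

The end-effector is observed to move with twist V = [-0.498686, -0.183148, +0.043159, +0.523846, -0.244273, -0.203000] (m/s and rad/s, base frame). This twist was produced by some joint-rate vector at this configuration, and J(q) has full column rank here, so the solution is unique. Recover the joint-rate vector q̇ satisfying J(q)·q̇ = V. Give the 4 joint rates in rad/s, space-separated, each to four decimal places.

-0.0870 -0.7220 0.6060 0.5780

o_n = [0.3904, -0.1460, 1.2235]
J₁: ẑ×o_n = [0.1460, 0.3904, -0.0000], ω = ẑ
J2: z=[0.0000, 0.0000, 1.0000] o=[0.3759, 0.1368, 0.5100] → [0.2829, 0.0145, -0.0000, 0.0000, 0.0000, 1.0000]
J3: z=[0.0000, 0.0000, 1.0000] o=[0.2532, -0.4403, 0.8000] → [-0.2942, 0.1372, 0.0000, 0.0000, 0.0000, 1.0000]
J4: z=[0.9063, -0.4226, 0.0000] o=[0.3589, -0.2137, 0.8000] → [-0.1790, -0.3838, 0.0747, 0.9063, -0.4226, 0.0000]
q̇ = J⁺·V = [-0.0870, -0.7220, 0.6060, 0.5780]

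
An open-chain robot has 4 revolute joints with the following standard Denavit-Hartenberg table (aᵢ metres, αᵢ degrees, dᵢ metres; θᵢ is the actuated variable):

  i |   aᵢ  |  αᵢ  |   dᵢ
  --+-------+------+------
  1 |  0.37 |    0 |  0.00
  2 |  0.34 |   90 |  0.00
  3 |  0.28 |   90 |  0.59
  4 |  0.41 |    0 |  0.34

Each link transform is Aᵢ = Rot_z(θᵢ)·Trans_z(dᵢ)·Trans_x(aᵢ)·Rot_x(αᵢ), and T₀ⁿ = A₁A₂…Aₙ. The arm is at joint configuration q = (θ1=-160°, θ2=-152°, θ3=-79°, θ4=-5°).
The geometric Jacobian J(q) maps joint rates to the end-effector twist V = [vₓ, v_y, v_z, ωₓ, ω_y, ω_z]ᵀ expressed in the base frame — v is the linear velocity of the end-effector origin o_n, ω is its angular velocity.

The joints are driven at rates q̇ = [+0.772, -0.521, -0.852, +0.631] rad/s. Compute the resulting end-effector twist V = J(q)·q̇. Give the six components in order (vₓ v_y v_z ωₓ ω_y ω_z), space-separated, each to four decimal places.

o_n = [0.1563, -0.3952, -0.7407]
J₁: ẑ×o_n = [0.3952, 0.1563, -0.0000], ω = ẑ
J2: z=[0.0000, 0.0000, 1.0000] o=[-0.3477, -0.1265, 0.0000] → [0.2686, 0.5040, -0.0000, 0.0000, 0.0000, 1.0000]
J3: z=[0.7431, -0.6691, 0.0000] o=[-0.1202, 0.1261, 0.0000] → [0.4956, 0.5504, -0.2024, 0.7431, -0.6691, 0.0000]
J4: z=[-0.6568, -0.7295, -0.1908] o=[0.3540, -0.2290, -0.2749] → [0.3081, -0.2682, -0.0351, -0.6568, -0.7295, -0.1908]
V = J·q̇ = [-0.0627, -0.7801, 0.1503, -1.0476, 0.1098, 0.1306]

-0.0627 -0.7801 0.1503 -1.0476 0.1098 0.1306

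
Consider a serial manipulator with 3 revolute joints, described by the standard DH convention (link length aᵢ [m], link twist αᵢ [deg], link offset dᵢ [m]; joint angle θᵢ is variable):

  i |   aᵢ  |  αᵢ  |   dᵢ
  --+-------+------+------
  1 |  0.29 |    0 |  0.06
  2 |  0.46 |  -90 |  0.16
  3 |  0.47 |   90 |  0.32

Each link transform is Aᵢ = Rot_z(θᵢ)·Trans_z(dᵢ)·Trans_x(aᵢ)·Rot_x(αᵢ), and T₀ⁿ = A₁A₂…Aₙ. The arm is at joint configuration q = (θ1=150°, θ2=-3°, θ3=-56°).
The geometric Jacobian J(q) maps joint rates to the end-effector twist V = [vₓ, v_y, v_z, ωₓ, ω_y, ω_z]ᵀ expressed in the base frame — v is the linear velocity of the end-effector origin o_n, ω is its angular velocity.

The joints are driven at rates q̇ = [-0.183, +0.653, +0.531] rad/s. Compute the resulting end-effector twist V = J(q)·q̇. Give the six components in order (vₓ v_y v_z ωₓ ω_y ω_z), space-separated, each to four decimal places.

-0.2059 -0.2082 -0.1396 -0.2892 -0.4453 0.4700

o_n = [-1.0316, 0.2703, 0.6096]
J₁: ẑ×o_n = [-0.2703, -1.0316, 0.0000], ω = ẑ
J2: z=[0.0000, 0.0000, 1.0000] o=[-0.2511, 0.1450, 0.0600] → [-0.1253, -0.7805, 0.0000, 0.0000, 0.0000, 1.0000]
J3: z=[-0.5446, -0.8387, 0.0000] o=[-0.6369, 0.3955, 0.2200] → [-0.3268, 0.2122, -0.2628, -0.5446, -0.8387, 0.0000]
V = J·q̇ = [-0.2059, -0.2082, -0.1396, -0.2892, -0.4453, 0.4700]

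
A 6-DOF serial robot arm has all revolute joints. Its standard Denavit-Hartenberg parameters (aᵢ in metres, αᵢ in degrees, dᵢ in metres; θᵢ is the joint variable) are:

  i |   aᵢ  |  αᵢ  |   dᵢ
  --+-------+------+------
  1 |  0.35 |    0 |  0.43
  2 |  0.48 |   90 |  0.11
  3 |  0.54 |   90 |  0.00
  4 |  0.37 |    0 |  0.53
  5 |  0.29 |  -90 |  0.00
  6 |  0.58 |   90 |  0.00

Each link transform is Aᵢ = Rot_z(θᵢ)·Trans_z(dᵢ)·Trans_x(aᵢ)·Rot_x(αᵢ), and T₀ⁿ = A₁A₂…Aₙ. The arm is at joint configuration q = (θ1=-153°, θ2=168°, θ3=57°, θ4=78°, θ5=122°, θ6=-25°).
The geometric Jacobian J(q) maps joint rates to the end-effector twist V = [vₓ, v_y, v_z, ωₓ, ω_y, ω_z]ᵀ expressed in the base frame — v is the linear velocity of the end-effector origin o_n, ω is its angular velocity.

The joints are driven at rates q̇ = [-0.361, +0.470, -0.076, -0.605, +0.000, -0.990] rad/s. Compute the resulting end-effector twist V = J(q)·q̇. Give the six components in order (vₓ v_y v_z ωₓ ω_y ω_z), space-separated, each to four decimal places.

o_n = [0.7225, 0.0324, -0.0076]
J₁: ẑ×o_n = [-0.0324, 0.7225, 0.0000], ω = ẑ
J2: z=[0.0000, 0.0000, 1.0000] o=[-0.3119, -0.1589, 0.4300] → [-0.1913, 1.0344, 0.0000, 0.0000, 0.0000, 1.0000]
J3: z=[0.2588, -0.9659, 0.0000] o=[0.1518, -0.0347, 0.5400] → [0.5289, 0.1417, 0.5686, 0.2588, -0.9659, 0.0000]
J4: z=[0.8101, 0.2171, -0.5446] o=[0.4359, 0.0415, 0.9929] → [-0.2221, 0.6544, -0.0696, 0.8101, 0.2171, -0.5446]
J5: z=[0.8101, 0.2171, -0.5446] o=[0.9994, -0.1822, 0.7687] → [-0.0516, 0.7797, 0.2340, 0.8101, 0.2171, -0.5446]
J6: z=[-0.0633, 0.9559, 0.2868] o=[0.8303, -0.1248, 0.5402] → [-0.5687, -0.0656, 0.0931, -0.0633, 0.9559, 0.2868]
V = J·q̇ = [0.5790, -0.1164, -0.0933, -0.4471, -1.0042, 0.1545]

0.5790 -0.1164 -0.0933 -0.4471 -1.0042 0.1545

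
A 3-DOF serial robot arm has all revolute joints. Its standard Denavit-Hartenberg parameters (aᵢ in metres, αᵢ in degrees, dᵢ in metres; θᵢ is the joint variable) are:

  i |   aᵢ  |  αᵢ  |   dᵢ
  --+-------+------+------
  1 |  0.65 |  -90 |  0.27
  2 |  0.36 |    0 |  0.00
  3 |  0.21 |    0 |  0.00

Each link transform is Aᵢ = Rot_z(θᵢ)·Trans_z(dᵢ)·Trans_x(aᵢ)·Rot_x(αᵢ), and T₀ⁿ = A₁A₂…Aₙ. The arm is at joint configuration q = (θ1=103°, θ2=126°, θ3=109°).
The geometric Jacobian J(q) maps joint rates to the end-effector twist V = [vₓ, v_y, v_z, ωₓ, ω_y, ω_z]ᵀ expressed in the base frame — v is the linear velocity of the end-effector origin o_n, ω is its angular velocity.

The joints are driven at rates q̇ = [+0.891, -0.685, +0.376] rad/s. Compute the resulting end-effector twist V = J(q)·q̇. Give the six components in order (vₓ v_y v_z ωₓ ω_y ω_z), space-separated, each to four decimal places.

-0.3090 0.0789 -0.1822 0.3011 0.0695 0.8910

o_n = [-0.0715, 0.3098, 0.1508]
J₁: ẑ×o_n = [-0.3098, -0.0715, 0.0000], ω = ẑ
J2: z=[-0.9744, -0.2250, 0.0000] o=[-0.1462, 0.6333, 0.2700] → [0.0268, -0.1162, 0.3321, -0.9744, -0.2250, 0.0000]
J3: z=[-0.9744, -0.2250, 0.0000] o=[-0.0986, 0.4272, -0.0212] → [-0.0387, 0.1676, 0.1205, -0.9744, -0.2250, 0.0000]
V = J·q̇ = [-0.3090, 0.0789, -0.1822, 0.3011, 0.0695, 0.8910]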